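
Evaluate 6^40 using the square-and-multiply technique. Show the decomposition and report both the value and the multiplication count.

Computing 6^40 by squaring (build up from 6^1; each line after the first costs one multiplication):

6^1 = 6
6^2 = (6^1)^2 = 6^2 = 36
6^4 = (6^2)^2 = 36^2 = 1296
6^5 = 6 * 6^4 = 6 * 1296 = 7776
6^10 = (6^5)^2 = 7776^2 = 60466176
6^20 = (6^10)^2 = 60466176^2 = 3656158440062976
6^40 = (6^20)^2 = 3656158440062976^2 = 13367494538843734067838845976576

Result: 13367494538843734067838845976576
Multiplications needed: 6 (6 lines after 6^1)

6^40 = 13367494538843734067838845976576. Using exponentiation by squaring, this requires 6 multiplications. The key idea: if the exponent is even, square the half-power; if odd, multiply by the base once.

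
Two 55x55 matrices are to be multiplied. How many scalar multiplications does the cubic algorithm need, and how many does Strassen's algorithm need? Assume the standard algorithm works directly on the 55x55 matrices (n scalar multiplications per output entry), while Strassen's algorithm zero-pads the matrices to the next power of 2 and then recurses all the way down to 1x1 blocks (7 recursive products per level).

Matrix multiplication for 55x55 matrices:

Strassen's algorithm requires power-of-2 dimensions. Pad 55x55 to 64x64 (next power of 2).

Standard algorithm: 55^3 = 166375 multiplications
Strassen's algorithm: 7^(log2(64)) = 7^6 = 117649 multiplications
Savings: 166375 - 117649 = 48726 multiplications

Standard: 166375 multiplications (55^3). Strassen: 117649 multiplications (7^6, after padding to 64x64). Strassen reduces 8 recursive multiplications to 7 at each level.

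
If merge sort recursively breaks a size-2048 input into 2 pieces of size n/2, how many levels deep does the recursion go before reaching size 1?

For divide and conquer with division factor 2:

Problem sizes at each level:
Level 0: 2048
Level 1: 1024
Level 2: 512
Level 3: 256
Level 4: 128
Level 5: 64
Level 6: 32
Level 7: 16
Level 8: 8
Level 9: 4
Level 10: 2
Level 11: 1

The root is level 0 and the size-1 base case is level 11 (the tree spans levels 0 through 11, i.e. 12 levels counting the root), so the depth is the number of divisions: log_2(2048) = 11

The recursion tree depth is log_2(2048) = 11. At each level, the problem size is divided by 2, so it takes 11 divisions to reduce to a base case of size 1. The algorithm makes 2 recursive calls at each level.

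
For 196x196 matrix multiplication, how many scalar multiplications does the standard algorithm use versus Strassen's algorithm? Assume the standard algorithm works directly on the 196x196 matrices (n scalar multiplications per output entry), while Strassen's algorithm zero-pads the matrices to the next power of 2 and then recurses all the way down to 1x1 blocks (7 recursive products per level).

Matrix multiplication for 196x196 matrices:

Strassen's algorithm requires power-of-2 dimensions. Pad 196x196 to 256x256 (next power of 2).

Standard algorithm: 196^3 = 7529536 multiplications
Strassen's algorithm: 7^(log2(256)) = 7^8 = 5764801 multiplications
Savings: 7529536 - 5764801 = 1764735 multiplications

Standard: 7529536 multiplications (196^3). Strassen: 5764801 multiplications (7^8, after padding to 256x256). Strassen reduces 8 recursive multiplications to 7 at each level.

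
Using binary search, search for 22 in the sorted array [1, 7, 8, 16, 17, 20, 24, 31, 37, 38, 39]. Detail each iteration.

Binary search for 22 in [1, 7, 8, 16, 17, 20, 24, 31, 37, 38, 39]:

lo=0, hi=10, mid=5, arr[mid]=20 -> 20 < 22, search right half
lo=6, hi=10, mid=8, arr[mid]=37 -> 37 > 22, search left half
lo=6, hi=7, mid=6, arr[mid]=24 -> 24 > 22, search left half
lo=6 > hi=5, target 22 not found

Binary search determines that 22 is not in the array after 3 comparisons. The search space was exhausted without finding the target.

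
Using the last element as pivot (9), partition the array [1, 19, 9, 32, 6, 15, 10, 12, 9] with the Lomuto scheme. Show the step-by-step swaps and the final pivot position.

Lomuto partition with pivot = 9:

Initial array: [1, 19, 9, 32, 6, 15, 10, 12, 9]

arr[0]=1 <= 9: swap with position 0, array becomes [1, 19, 9, 32, 6, 15, 10, 12, 9]
arr[1]=19 > 9: no swap
arr[2]=9 <= 9: swap with position 1, array becomes [1, 9, 19, 32, 6, 15, 10, 12, 9]
arr[3]=32 > 9: no swap
arr[4]=6 <= 9: swap with position 2, array becomes [1, 9, 6, 32, 19, 15, 10, 12, 9]
arr[5]=15 > 9: no swap
arr[6]=10 > 9: no swap
arr[7]=12 > 9: no swap

Place pivot at position 3: [1, 9, 6, 9, 19, 15, 10, 12, 32]
Pivot position: 3

After partitioning with pivot 9, the array becomes [1, 9, 6, 9, 19, 15, 10, 12, 32]. The pivot is placed at index 3. All elements to the left of the pivot are <= 9, and all elements to the right are > 9.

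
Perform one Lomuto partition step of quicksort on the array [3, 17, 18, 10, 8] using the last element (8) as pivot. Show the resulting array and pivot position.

Lomuto partition with pivot = 8:

Initial array: [3, 17, 18, 10, 8]

arr[0]=3 <= 8: swap with position 0, array becomes [3, 17, 18, 10, 8]
arr[1]=17 > 8: no swap
arr[2]=18 > 8: no swap
arr[3]=10 > 8: no swap

Place pivot at position 1: [3, 8, 18, 10, 17]
Pivot position: 1

After partitioning with pivot 8, the array becomes [3, 8, 18, 10, 17]. The pivot is placed at index 1. All elements to the left of the pivot are <= 8, and all elements to the right are > 8.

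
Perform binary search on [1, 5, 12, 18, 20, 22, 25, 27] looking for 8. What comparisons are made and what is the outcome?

Binary search for 8 in [1, 5, 12, 18, 20, 22, 25, 27]:

lo=0, hi=7, mid=3, arr[mid]=18 -> 18 > 8, search left half
lo=0, hi=2, mid=1, arr[mid]=5 -> 5 < 8, search right half
lo=2, hi=2, mid=2, arr[mid]=12 -> 12 > 8, search left half
lo=2 > hi=1, target 8 not found

Binary search determines that 8 is not in the array after 3 comparisons. The search space was exhausted without finding the target.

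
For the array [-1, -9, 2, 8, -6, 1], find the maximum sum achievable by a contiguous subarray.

Using Kadane's algorithm on [-1, -9, 2, 8, -6, 1]:

Scanning through the array:
Position 1 (value -9): max_ending_here = -9, max_so_far = -1
Position 2 (value 2): max_ending_here = 2, max_so_far = 2
Position 3 (value 8): max_ending_here = 10, max_so_far = 10
Position 4 (value -6): max_ending_here = 4, max_so_far = 10
Position 5 (value 1): max_ending_here = 5, max_so_far = 10

Maximum subarray: [2, 8]
Maximum sum: 10

The maximum subarray is [2, 8] with sum 10. This subarray runs from index 2 to index 3.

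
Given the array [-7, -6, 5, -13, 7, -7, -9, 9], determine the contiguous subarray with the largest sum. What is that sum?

Using Kadane's algorithm on [-7, -6, 5, -13, 7, -7, -9, 9]:

Scanning through the array:
Position 1 (value -6): max_ending_here = -6, max_so_far = -6
Position 2 (value 5): max_ending_here = 5, max_so_far = 5
Position 3 (value -13): max_ending_here = -8, max_so_far = 5
Position 4 (value 7): max_ending_here = 7, max_so_far = 7
Position 5 (value -7): max_ending_here = 0, max_so_far = 7
Position 6 (value -9): max_ending_here = -9, max_so_far = 7
Position 7 (value 9): max_ending_here = 9, max_so_far = 9

Maximum subarray: [9]
Maximum sum: 9

The maximum subarray is [9] with sum 9. This subarray runs from index 7 to index 7.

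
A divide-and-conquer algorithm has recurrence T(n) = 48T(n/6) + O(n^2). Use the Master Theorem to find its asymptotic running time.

Master Theorem for T(n) = 48T(n/6) + O(n^2):

a = 48, b = 6, c = 2
log_b(a) = log_6(48) = 2.1606

Case 1: c = 2 < log_6(48) = 2.1606
T(n) = O(n^(log_6 48))

For T(n) = 48T(n/6) + O(n^2): log_6(48) = 2.1606. This is Case 1 of the Master Theorem (c < log_b(a), work dominated by leaves), giving O(n^(log_6 48)).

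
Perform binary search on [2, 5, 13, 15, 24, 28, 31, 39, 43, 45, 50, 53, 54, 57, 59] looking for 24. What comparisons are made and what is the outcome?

Binary search for 24 in [2, 5, 13, 15, 24, 28, 31, 39, 43, 45, 50, 53, 54, 57, 59]:

lo=0, hi=14, mid=7, arr[mid]=39 -> 39 > 24, search left half
lo=0, hi=6, mid=3, arr[mid]=15 -> 15 < 24, search right half
lo=4, hi=6, mid=5, arr[mid]=28 -> 28 > 24, search left half
lo=4, hi=4, mid=4, arr[mid]=24 -> Found target at index 4!

Binary search finds 24 at index 4 after 4 comparisons. The search repeatedly halves the search space by comparing with the middle element.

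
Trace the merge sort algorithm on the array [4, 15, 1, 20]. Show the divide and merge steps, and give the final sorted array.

Merge sort trace:

Split: [4, 15, 1, 20] -> [4, 15] and [1, 20]
  Split: [4, 15] -> [4] and [15]
  Merge: [4] + [15] -> [4, 15]
  Split: [1, 20] -> [1] and [20]
  Merge: [1] + [20] -> [1, 20]
Merge: [4, 15] + [1, 20] -> [1, 4, 15, 20]

Final sorted array: [1, 4, 15, 20]

The merge sort proceeds by recursively splitting the array and merging sorted halves.
After all merges, the sorted array is [1, 4, 15, 20].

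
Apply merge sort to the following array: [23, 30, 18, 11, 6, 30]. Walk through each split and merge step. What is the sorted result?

Merge sort trace:

Split: [23, 30, 18, 11, 6, 30] -> [23, 30, 18] and [11, 6, 30]
  Split: [23, 30, 18] -> [23] and [30, 18]
    Split: [30, 18] -> [30] and [18]
    Merge: [30] + [18] -> [18, 30]
  Merge: [23] + [18, 30] -> [18, 23, 30]
  Split: [11, 6, 30] -> [11] and [6, 30]
    Split: [6, 30] -> [6] and [30]
    Merge: [6] + [30] -> [6, 30]
  Merge: [11] + [6, 30] -> [6, 11, 30]
Merge: [18, 23, 30] + [6, 11, 30] -> [6, 11, 18, 23, 30, 30]

Final sorted array: [6, 11, 18, 23, 30, 30]

The merge sort proceeds by recursively splitting the array and merging sorted halves.
After all merges, the sorted array is [6, 11, 18, 23, 30, 30].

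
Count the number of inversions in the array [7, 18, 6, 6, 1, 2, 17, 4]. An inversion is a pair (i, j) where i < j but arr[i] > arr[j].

Finding inversions in [7, 18, 6, 6, 1, 2, 17, 4]:

(0, 2): arr[0]=7 > arr[2]=6
(0, 3): arr[0]=7 > arr[3]=6
(0, 4): arr[0]=7 > arr[4]=1
(0, 5): arr[0]=7 > arr[5]=2
(0, 7): arr[0]=7 > arr[7]=4
(1, 2): arr[1]=18 > arr[2]=6
(1, 3): arr[1]=18 > arr[3]=6
(1, 4): arr[1]=18 > arr[4]=1
(1, 5): arr[1]=18 > arr[5]=2
(1, 6): arr[1]=18 > arr[6]=17
(1, 7): arr[1]=18 > arr[7]=4
(2, 4): arr[2]=6 > arr[4]=1
(2, 5): arr[2]=6 > arr[5]=2
(2, 7): arr[2]=6 > arr[7]=4
(3, 4): arr[3]=6 > arr[4]=1
(3, 5): arr[3]=6 > arr[5]=2
(3, 7): arr[3]=6 > arr[7]=4
(6, 7): arr[6]=17 > arr[7]=4

Total inversions: 18

The array has 18 inversion(s): (0,2), (0,3), (0,4), (0,5), (0,7), (1,2), (1,3), (1,4), (1,5), (1,6), (1,7), (2,4), (2,5), (2,7), (3,4), (3,5), (3,7), (6,7). Each pair (i,j) satisfies i < j and arr[i] > arr[j].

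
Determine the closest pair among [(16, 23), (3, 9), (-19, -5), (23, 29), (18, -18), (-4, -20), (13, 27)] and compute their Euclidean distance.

Computing all pairwise distances among 7 points:

d((16, 23), (3, 9)) = 19.105
d((16, 23), (-19, -5)) = 44.8219
d((16, 23), (23, 29)) = 9.2195
d((16, 23), (18, -18)) = 41.0488
d((16, 23), (-4, -20)) = 47.4236
d((16, 23), (13, 27)) = 5.0 <-- minimum
d((3, 9), (-19, -5)) = 26.0768
d((3, 9), (23, 29)) = 28.2843
d((3, 9), (18, -18)) = 30.8869
d((3, 9), (-4, -20)) = 29.8329
d((3, 9), (13, 27)) = 20.5913
d((-19, -5), (23, 29)) = 54.037
d((-19, -5), (18, -18)) = 39.2173
d((-19, -5), (-4, -20)) = 21.2132
d((-19, -5), (13, 27)) = 45.2548
d((23, 29), (18, -18)) = 47.2652
d((23, 29), (-4, -20)) = 55.9464
d((23, 29), (13, 27)) = 10.198
d((18, -18), (-4, -20)) = 22.0907
d((18, -18), (13, 27)) = 45.2769
d((-4, -20), (13, 27)) = 49.98

Closest pair: (16, 23) and (13, 27) with distance 5.0

The closest pair is (16, 23) and (13, 27) with Euclidean distance 5.0. For 7 points, brute-force pairwise comparison is shown above. For large n, the divide-and-conquer algorithm (sort by x, recurse on halves, check the dividing strip) achieves O(n log n).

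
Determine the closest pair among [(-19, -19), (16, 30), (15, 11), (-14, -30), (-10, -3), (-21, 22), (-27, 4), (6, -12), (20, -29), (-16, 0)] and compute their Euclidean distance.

Computing all pairwise distances among 10 points:

d((-19, -19), (16, 30)) = 60.2163
d((-19, -19), (15, 11)) = 45.3431
d((-19, -19), (-14, -30)) = 12.083
d((-19, -19), (-10, -3)) = 18.3576
d((-19, -19), (-21, 22)) = 41.0488
d((-19, -19), (-27, 4)) = 24.3516
d((-19, -19), (6, -12)) = 25.9615
d((-19, -19), (20, -29)) = 40.2616
d((-19, -19), (-16, 0)) = 19.2354
d((16, 30), (15, 11)) = 19.0263
d((16, 30), (-14, -30)) = 67.082
d((16, 30), (-10, -3)) = 42.0119
d((16, 30), (-21, 22)) = 37.855
d((16, 30), (-27, 4)) = 50.2494
d((16, 30), (6, -12)) = 43.1741
d((16, 30), (20, -29)) = 59.1354
d((16, 30), (-16, 0)) = 43.8634
d((15, 11), (-14, -30)) = 50.2195
d((15, 11), (-10, -3)) = 28.6531
d((15, 11), (-21, 22)) = 37.6431
d((15, 11), (-27, 4)) = 42.5793
d((15, 11), (6, -12)) = 24.6982
d((15, 11), (20, -29)) = 40.3113
d((15, 11), (-16, 0)) = 32.8938
d((-14, -30), (-10, -3)) = 27.2947
d((-14, -30), (-21, 22)) = 52.469
d((-14, -30), (-27, 4)) = 36.4005
d((-14, -30), (6, -12)) = 26.9072
d((-14, -30), (20, -29)) = 34.0147
d((-14, -30), (-16, 0)) = 30.0666
d((-10, -3), (-21, 22)) = 27.313
d((-10, -3), (-27, 4)) = 18.3848
d((-10, -3), (6, -12)) = 18.3576
d((-10, -3), (20, -29)) = 39.6989
d((-10, -3), (-16, 0)) = 6.7082 <-- minimum
d((-21, 22), (-27, 4)) = 18.9737
d((-21, 22), (6, -12)) = 43.4166
d((-21, 22), (20, -29)) = 65.437
d((-21, 22), (-16, 0)) = 22.561
d((-27, 4), (6, -12)) = 36.6742
d((-27, 4), (20, -29)) = 57.4282
d((-27, 4), (-16, 0)) = 11.7047
d((6, -12), (20, -29)) = 22.0227
d((6, -12), (-16, 0)) = 25.0599
d((20, -29), (-16, 0)) = 46.2277

Closest pair: (-10, -3) and (-16, 0) with distance 6.7082

The closest pair is (-10, -3) and (-16, 0) with Euclidean distance 6.7082. For 10 points, brute-force pairwise comparison is shown above. For large n, the divide-and-conquer algorithm (sort by x, recurse on halves, check the dividing strip) achieves O(n log n).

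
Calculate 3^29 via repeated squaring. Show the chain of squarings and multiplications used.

Computing 3^29 by squaring (build up from 3^1; each line after the first costs one multiplication):

3^1 = 3
3^2 = (3^1)^2 = 3^2 = 9
3^3 = 3 * 3^2 = 3 * 9 = 27
3^6 = (3^3)^2 = 27^2 = 729
3^7 = 3 * 3^6 = 3 * 729 = 2187
3^14 = (3^7)^2 = 2187^2 = 4782969
3^28 = (3^14)^2 = 4782969^2 = 22876792454961
3^29 = 3 * 3^28 = 3 * 22876792454961 = 68630377364883

Result: 68630377364883
Multiplications needed: 7 (7 lines after 3^1)

3^29 = 68630377364883. Using exponentiation by squaring, this requires 7 multiplications. The key idea: if the exponent is even, square the half-power; if odd, multiply by the base once.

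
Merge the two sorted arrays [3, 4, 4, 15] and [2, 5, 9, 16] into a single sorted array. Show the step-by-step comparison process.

Merging process:

Compare 3 vs 2: take 2 from right. Merged: [2]
Compare 3 vs 5: take 3 from left. Merged: [2, 3]
Compare 4 vs 5: take 4 from left. Merged: [2, 3, 4]
Compare 4 vs 5: take 4 from left. Merged: [2, 3, 4, 4]
Compare 15 vs 5: take 5 from right. Merged: [2, 3, 4, 4, 5]
Compare 15 vs 9: take 9 from right. Merged: [2, 3, 4, 4, 5, 9]
Compare 15 vs 16: take 15 from left. Merged: [2, 3, 4, 4, 5, 9, 15]
Append remaining from right: [16]. Merged: [2, 3, 4, 4, 5, 9, 15, 16]

Final merged array: [2, 3, 4, 4, 5, 9, 15, 16]
Total comparisons: 7

The merged array is [2, 3, 4, 4, 5, 9, 15, 16], requiring 7 comparisons. The merge step runs in O(n) time where n is the total number of elements.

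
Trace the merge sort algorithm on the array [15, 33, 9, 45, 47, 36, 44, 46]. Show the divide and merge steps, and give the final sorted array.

Merge sort trace:

Split: [15, 33, 9, 45, 47, 36, 44, 46] -> [15, 33, 9, 45] and [47, 36, 44, 46]
  Split: [15, 33, 9, 45] -> [15, 33] and [9, 45]
    Split: [15, 33] -> [15] and [33]
    Merge: [15] + [33] -> [15, 33]
    Split: [9, 45] -> [9] and [45]
    Merge: [9] + [45] -> [9, 45]
  Merge: [15, 33] + [9, 45] -> [9, 15, 33, 45]
  Split: [47, 36, 44, 46] -> [47, 36] and [44, 46]
    Split: [47, 36] -> [47] and [36]
    Merge: [47] + [36] -> [36, 47]
    Split: [44, 46] -> [44] and [46]
    Merge: [44] + [46] -> [44, 46]
  Merge: [36, 47] + [44, 46] -> [36, 44, 46, 47]
Merge: [9, 15, 33, 45] + [36, 44, 46, 47] -> [9, 15, 33, 36, 44, 45, 46, 47]

Final sorted array: [9, 15, 33, 36, 44, 45, 46, 47]

The merge sort proceeds by recursively splitting the array and merging sorted halves.
After all merges, the sorted array is [9, 15, 33, 36, 44, 45, 46, 47].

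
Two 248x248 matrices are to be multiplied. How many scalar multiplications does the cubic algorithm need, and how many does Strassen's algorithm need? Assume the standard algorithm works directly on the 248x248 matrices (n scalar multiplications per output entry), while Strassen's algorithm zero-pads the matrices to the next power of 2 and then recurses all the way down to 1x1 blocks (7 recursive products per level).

Matrix multiplication for 248x248 matrices:

Strassen's algorithm requires power-of-2 dimensions. Pad 248x248 to 256x256 (next power of 2).

Standard algorithm: 248^3 = 15252992 multiplications
Strassen's algorithm: 7^(log2(256)) = 7^8 = 5764801 multiplications
Savings: 15252992 - 5764801 = 9488191 multiplications

Standard: 15252992 multiplications (248^3). Strassen: 5764801 multiplications (7^8, after padding to 256x256). Strassen reduces 8 recursive multiplications to 7 at each level.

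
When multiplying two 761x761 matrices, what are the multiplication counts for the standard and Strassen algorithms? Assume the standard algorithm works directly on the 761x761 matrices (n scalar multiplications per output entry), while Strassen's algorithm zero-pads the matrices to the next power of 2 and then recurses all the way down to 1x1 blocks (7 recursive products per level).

Matrix multiplication for 761x761 matrices:

Strassen's algorithm requires power-of-2 dimensions. Pad 761x761 to 1024x1024 (next power of 2).

Standard algorithm: 761^3 = 440711081 multiplications
Strassen's algorithm: 7^(log2(1024)) = 7^10 = 282475249 multiplications
Savings: 440711081 - 282475249 = 158235832 multiplications

Standard: 440711081 multiplications (761^3). Strassen: 282475249 multiplications (7^10, after padding to 1024x1024). Strassen reduces 8 recursive multiplications to 7 at each level.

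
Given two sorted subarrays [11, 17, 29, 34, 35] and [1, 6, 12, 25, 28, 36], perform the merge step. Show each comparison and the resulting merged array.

Merging process:

Compare 11 vs 1: take 1 from right. Merged: [1]
Compare 11 vs 6: take 6 from right. Merged: [1, 6]
Compare 11 vs 12: take 11 from left. Merged: [1, 6, 11]
Compare 17 vs 12: take 12 from right. Merged: [1, 6, 11, 12]
Compare 17 vs 25: take 17 from left. Merged: [1, 6, 11, 12, 17]
Compare 29 vs 25: take 25 from right. Merged: [1, 6, 11, 12, 17, 25]
Compare 29 vs 28: take 28 from right. Merged: [1, 6, 11, 12, 17, 25, 28]
Compare 29 vs 36: take 29 from left. Merged: [1, 6, 11, 12, 17, 25, 28, 29]
Compare 34 vs 36: take 34 from left. Merged: [1, 6, 11, 12, 17, 25, 28, 29, 34]
Compare 35 vs 36: take 35 from left. Merged: [1, 6, 11, 12, 17, 25, 28, 29, 34, 35]
Append remaining from right: [36]. Merged: [1, 6, 11, 12, 17, 25, 28, 29, 34, 35, 36]

Final merged array: [1, 6, 11, 12, 17, 25, 28, 29, 34, 35, 36]
Total comparisons: 10

The merged array is [1, 6, 11, 12, 17, 25, 28, 29, 34, 35, 36], requiring 10 comparisons. The merge step runs in O(n) time where n is the total number of elements.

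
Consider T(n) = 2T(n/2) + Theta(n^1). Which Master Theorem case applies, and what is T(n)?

Master Theorem for T(n) = 2T(n/2) + O(n^1):

a = 2, b = 2, c = 1
log_b(a) = log_2(2) = 1.0000

Case 2: c = 1 = log_2(2) = 1.0000
T(n) = O(n^1 log n) = O(n log n)

For T(n) = 2T(n/2) + O(n^1): log_2(2) = 1.0000. This is Case 2 of the Master Theorem (c = log_b(a), equal work at all levels), giving O(n log n).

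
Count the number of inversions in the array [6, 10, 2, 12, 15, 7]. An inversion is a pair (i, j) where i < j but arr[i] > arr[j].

Finding inversions in [6, 10, 2, 12, 15, 7]:

(0, 2): arr[0]=6 > arr[2]=2
(1, 2): arr[1]=10 > arr[2]=2
(1, 5): arr[1]=10 > arr[5]=7
(3, 5): arr[3]=12 > arr[5]=7
(4, 5): arr[4]=15 > arr[5]=7

Total inversions: 5

The array has 5 inversion(s): (0,2), (1,2), (1,5), (3,5), (4,5). Each pair (i,j) satisfies i < j and arr[i] > arr[j].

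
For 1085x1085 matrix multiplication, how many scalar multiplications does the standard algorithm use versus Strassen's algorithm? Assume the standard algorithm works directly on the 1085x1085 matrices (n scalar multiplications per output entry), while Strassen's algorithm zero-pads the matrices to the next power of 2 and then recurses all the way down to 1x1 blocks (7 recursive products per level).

Matrix multiplication for 1085x1085 matrices:

Strassen's algorithm requires power-of-2 dimensions. Pad 1085x1085 to 2048x2048 (next power of 2).

Standard algorithm: 1085^3 = 1277289125 multiplications
Strassen's algorithm: 7^(log2(2048)) = 7^11 = 1977326743 multiplications
Difference: 1277289125 - 1977326743 = -700037618 (Strassen uses MORE here due to padding overhead — for small or just-over-power-of-2 n, padding can outweigh the per-level savings)

Standard: 1277289125 multiplications (1085^3). Strassen: 1977326743 multiplications (7^11, after padding to 2048x2048). Strassen reduces 8 recursive multiplications to 7 at each level.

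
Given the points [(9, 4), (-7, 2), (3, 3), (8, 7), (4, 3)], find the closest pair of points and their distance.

Computing all pairwise distances among 5 points:

d((9, 4), (-7, 2)) = 16.1245
d((9, 4), (3, 3)) = 6.0828
d((9, 4), (8, 7)) = 3.1623
d((9, 4), (4, 3)) = 5.099
d((-7, 2), (3, 3)) = 10.0499
d((-7, 2), (8, 7)) = 15.8114
d((-7, 2), (4, 3)) = 11.0454
d((3, 3), (8, 7)) = 6.4031
d((3, 3), (4, 3)) = 1.0 <-- minimum
d((8, 7), (4, 3)) = 5.6569

Closest pair: (3, 3) and (4, 3) with distance 1.0

The closest pair is (3, 3) and (4, 3) with Euclidean distance 1.0. For 5 points, brute-force pairwise comparison is shown above. For large n, the divide-and-conquer algorithm (sort by x, recurse on halves, check the dividing strip) achieves O(n log n).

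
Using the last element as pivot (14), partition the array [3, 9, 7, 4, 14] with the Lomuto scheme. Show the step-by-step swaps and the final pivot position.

Lomuto partition with pivot = 14:

Initial array: [3, 9, 7, 4, 14]

arr[0]=3 <= 14: swap with position 0, array becomes [3, 9, 7, 4, 14]
arr[1]=9 <= 14: swap with position 1, array becomes [3, 9, 7, 4, 14]
arr[2]=7 <= 14: swap with position 2, array becomes [3, 9, 7, 4, 14]
arr[3]=4 <= 14: swap with position 3, array becomes [3, 9, 7, 4, 14]

Place pivot at position 4: [3, 9, 7, 4, 14]
Pivot position: 4

After partitioning with pivot 14, the array becomes [3, 9, 7, 4, 14]. The pivot is placed at index 4. All elements to the left of the pivot are <= 14, and all elements to the right are > 14.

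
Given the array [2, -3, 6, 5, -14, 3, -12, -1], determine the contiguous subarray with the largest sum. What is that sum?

Using Kadane's algorithm on [2, -3, 6, 5, -14, 3, -12, -1]:

Scanning through the array:
Position 1 (value -3): max_ending_here = -1, max_so_far = 2
Position 2 (value 6): max_ending_here = 6, max_so_far = 6
Position 3 (value 5): max_ending_here = 11, max_so_far = 11
Position 4 (value -14): max_ending_here = -3, max_so_far = 11
Position 5 (value 3): max_ending_here = 3, max_so_far = 11
Position 6 (value -12): max_ending_here = -9, max_so_far = 11
Position 7 (value -1): max_ending_here = -1, max_so_far = 11

Maximum subarray: [6, 5]
Maximum sum: 11

The maximum subarray is [6, 5] with sum 11. This subarray runs from index 2 to index 3.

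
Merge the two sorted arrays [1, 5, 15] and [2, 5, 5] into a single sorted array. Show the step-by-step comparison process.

Merging process:

Compare 1 vs 2: take 1 from left. Merged: [1]
Compare 5 vs 2: take 2 from right. Merged: [1, 2]
Compare 5 vs 5: take 5 from left. Merged: [1, 2, 5]
Compare 15 vs 5: take 5 from right. Merged: [1, 2, 5, 5]
Compare 15 vs 5: take 5 from right. Merged: [1, 2, 5, 5, 5]
Append remaining from left: [15]. Merged: [1, 2, 5, 5, 5, 15]

Final merged array: [1, 2, 5, 5, 5, 15]
Total comparisons: 5

The merged array is [1, 2, 5, 5, 5, 15], requiring 5 comparisons. The merge step runs in O(n) time where n is the total number of elements.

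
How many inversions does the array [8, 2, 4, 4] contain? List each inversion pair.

Finding inversions in [8, 2, 4, 4]:

(0, 1): arr[0]=8 > arr[1]=2
(0, 2): arr[0]=8 > arr[2]=4
(0, 3): arr[0]=8 > arr[3]=4

Total inversions: 3

The array has 3 inversion(s): (0,1), (0,2), (0,3). Each pair (i,j) satisfies i < j and arr[i] > arr[j].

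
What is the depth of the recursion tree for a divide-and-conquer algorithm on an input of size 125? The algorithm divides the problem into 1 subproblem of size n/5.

For divide and conquer with division factor 5:

Problem sizes at each level:
Level 0: 125
Level 1: 25
Level 2: 5
Level 3: 1

The root is level 0 and the size-1 base case is level 3 (the tree spans levels 0 through 3, i.e. 4 levels counting the root), so the depth is the number of divisions: log_5(125) = 3

The recursion tree depth is log_5(125) = 3. At each level, the problem size is divided by 5, so it takes 3 divisions to reduce to a base case of size 1. The algorithm makes 1 recursive call at each level.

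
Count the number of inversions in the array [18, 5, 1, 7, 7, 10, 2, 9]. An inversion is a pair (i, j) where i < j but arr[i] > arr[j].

Finding inversions in [18, 5, 1, 7, 7, 10, 2, 9]:

(0, 1): arr[0]=18 > arr[1]=5
(0, 2): arr[0]=18 > arr[2]=1
(0, 3): arr[0]=18 > arr[3]=7
(0, 4): arr[0]=18 > arr[4]=7
(0, 5): arr[0]=18 > arr[5]=10
(0, 6): arr[0]=18 > arr[6]=2
(0, 7): arr[0]=18 > arr[7]=9
(1, 2): arr[1]=5 > arr[2]=1
(1, 6): arr[1]=5 > arr[6]=2
(3, 6): arr[3]=7 > arr[6]=2
(4, 6): arr[4]=7 > arr[6]=2
(5, 6): arr[5]=10 > arr[6]=2
(5, 7): arr[5]=10 > arr[7]=9

Total inversions: 13

The array has 13 inversion(s): (0,1), (0,2), (0,3), (0,4), (0,5), (0,6), (0,7), (1,2), (1,6), (3,6), (4,6), (5,6), (5,7). Each pair (i,j) satisfies i < j and arr[i] > arr[j].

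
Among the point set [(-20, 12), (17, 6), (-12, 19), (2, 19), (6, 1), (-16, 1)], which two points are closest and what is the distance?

Computing all pairwise distances among 6 points:

d((-20, 12), (17, 6)) = 37.4833
d((-20, 12), (-12, 19)) = 10.6301 <-- minimum
d((-20, 12), (2, 19)) = 23.0868
d((-20, 12), (6, 1)) = 28.2312
d((-20, 12), (-16, 1)) = 11.7047
d((17, 6), (-12, 19)) = 31.7805
d((17, 6), (2, 19)) = 19.8494
d((17, 6), (6, 1)) = 12.083
d((17, 6), (-16, 1)) = 33.3766
d((-12, 19), (2, 19)) = 14.0
d((-12, 19), (6, 1)) = 25.4558
d((-12, 19), (-16, 1)) = 18.4391
d((2, 19), (6, 1)) = 18.4391
d((2, 19), (-16, 1)) = 25.4558
d((6, 1), (-16, 1)) = 22.0

Closest pair: (-20, 12) and (-12, 19) with distance 10.6301

The closest pair is (-20, 12) and (-12, 19) with Euclidean distance 10.6301. For 6 points, brute-force pairwise comparison is shown above. For large n, the divide-and-conquer algorithm (sort by x, recurse on halves, check the dividing strip) achieves O(n log n).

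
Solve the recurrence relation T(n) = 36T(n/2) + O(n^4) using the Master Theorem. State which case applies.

Master Theorem for T(n) = 36T(n/2) + O(n^4):

a = 36, b = 2, c = 4
log_b(a) = log_2(36) = 5.1699

Case 1: c = 4 < log_2(36) = 5.1699
T(n) = O(n^(log_2 36))

For T(n) = 36T(n/2) + O(n^4): log_2(36) = 5.1699. This is Case 1 of the Master Theorem (c < log_b(a), work dominated by leaves), giving O(n^(log_2 36)).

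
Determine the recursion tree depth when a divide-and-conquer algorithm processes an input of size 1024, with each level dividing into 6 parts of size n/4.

For divide and conquer with division factor 4:

Problem sizes at each level:
Level 0: 1024
Level 1: 256
Level 2: 64
Level 3: 16
Level 4: 4
Level 5: 1

The root is level 0 and the size-1 base case is level 5 (the tree spans levels 0 through 5, i.e. 6 levels counting the root), so the depth is the number of divisions: log_4(1024) = 5

The recursion tree depth is log_4(1024) = 5. At each level, the problem size is divided by 4, so it takes 5 divisions to reduce to a base case of size 1. The algorithm makes 6 recursive calls at each level.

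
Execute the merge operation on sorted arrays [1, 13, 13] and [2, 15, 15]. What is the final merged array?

Merging process:

Compare 1 vs 2: take 1 from left. Merged: [1]
Compare 13 vs 2: take 2 from right. Merged: [1, 2]
Compare 13 vs 15: take 13 from left. Merged: [1, 2, 13]
Compare 13 vs 15: take 13 from left. Merged: [1, 2, 13, 13]
Append remaining from right: [15, 15]. Merged: [1, 2, 13, 13, 15, 15]

Final merged array: [1, 2, 13, 13, 15, 15]
Total comparisons: 4

The merged array is [1, 2, 13, 13, 15, 15], requiring 4 comparisons. The merge step runs in O(n) time where n is the total number of elements.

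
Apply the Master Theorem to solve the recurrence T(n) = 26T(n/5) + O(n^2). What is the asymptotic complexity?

Master Theorem for T(n) = 26T(n/5) + O(n^2):

a = 26, b = 5, c = 2
log_b(a) = log_5(26) = 2.0244

Case 1: c = 2 < log_5(26) = 2.0244
T(n) = O(n^(log_5 26))

For T(n) = 26T(n/5) + O(n^2): log_5(26) = 2.0244. This is Case 1 of the Master Theorem (c < log_b(a), work dominated by leaves), giving O(n^(log_5 26)).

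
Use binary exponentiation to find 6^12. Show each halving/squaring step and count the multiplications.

Computing 6^12 by squaring (build up from 6^1; each line after the first costs one multiplication):

6^1 = 6
6^2 = (6^1)^2 = 6^2 = 36
6^3 = 6 * 6^2 = 6 * 36 = 216
6^6 = (6^3)^2 = 216^2 = 46656
6^12 = (6^6)^2 = 46656^2 = 2176782336

Result: 2176782336
Multiplications needed: 4 (4 lines after 6^1)

6^12 = 2176782336. Using exponentiation by squaring, this requires 4 multiplications. The key idea: if the exponent is even, square the half-power; if odd, multiply by the base once.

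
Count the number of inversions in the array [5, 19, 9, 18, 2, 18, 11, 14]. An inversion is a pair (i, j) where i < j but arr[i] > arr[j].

Finding inversions in [5, 19, 9, 18, 2, 18, 11, 14]:

(0, 4): arr[0]=5 > arr[4]=2
(1, 2): arr[1]=19 > arr[2]=9
(1, 3): arr[1]=19 > arr[3]=18
(1, 4): arr[1]=19 > arr[4]=2
(1, 5): arr[1]=19 > arr[5]=18
(1, 6): arr[1]=19 > arr[6]=11
(1, 7): arr[1]=19 > arr[7]=14
(2, 4): arr[2]=9 > arr[4]=2
(3, 4): arr[3]=18 > arr[4]=2
(3, 6): arr[3]=18 > arr[6]=11
(3, 7): arr[3]=18 > arr[7]=14
(5, 6): arr[5]=18 > arr[6]=11
(5, 7): arr[5]=18 > arr[7]=14

Total inversions: 13

The array has 13 inversion(s): (0,4), (1,2), (1,3), (1,4), (1,5), (1,6), (1,7), (2,4), (3,4), (3,6), (3,7), (5,6), (5,7). Each pair (i,j) satisfies i < j and arr[i] > arr[j].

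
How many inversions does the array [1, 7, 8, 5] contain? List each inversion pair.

Finding inversions in [1, 7, 8, 5]:

(1, 3): arr[1]=7 > arr[3]=5
(2, 3): arr[2]=8 > arr[3]=5

Total inversions: 2

The array has 2 inversion(s): (1,3), (2,3). Each pair (i,j) satisfies i < j and arr[i] > arr[j].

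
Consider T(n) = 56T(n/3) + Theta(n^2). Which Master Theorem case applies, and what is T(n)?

Master Theorem for T(n) = 56T(n/3) + O(n^2):

a = 56, b = 3, c = 2
log_b(a) = log_3(56) = 3.6640

Case 1: c = 2 < log_3(56) = 3.6640
T(n) = O(n^(log_3 56))

For T(n) = 56T(n/3) + O(n^2): log_3(56) = 3.6640. This is Case 1 of the Master Theorem (c < log_b(a), work dominated by leaves), giving O(n^(log_3 56)).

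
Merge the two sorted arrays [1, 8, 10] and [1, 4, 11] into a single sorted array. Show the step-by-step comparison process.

Merging process:

Compare 1 vs 1: take 1 from left. Merged: [1]
Compare 8 vs 1: take 1 from right. Merged: [1, 1]
Compare 8 vs 4: take 4 from right. Merged: [1, 1, 4]
Compare 8 vs 11: take 8 from left. Merged: [1, 1, 4, 8]
Compare 10 vs 11: take 10 from left. Merged: [1, 1, 4, 8, 10]
Append remaining from right: [11]. Merged: [1, 1, 4, 8, 10, 11]

Final merged array: [1, 1, 4, 8, 10, 11]
Total comparisons: 5

The merged array is [1, 1, 4, 8, 10, 11], requiring 5 comparisons. The merge step runs in O(n) time where n is the total number of elements.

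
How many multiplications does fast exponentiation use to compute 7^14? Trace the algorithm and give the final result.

Computing 7^14 by squaring (build up from 7^1; each line after the first costs one multiplication):

7^1 = 7
7^2 = (7^1)^2 = 7^2 = 49
7^3 = 7 * 7^2 = 7 * 49 = 343
7^6 = (7^3)^2 = 343^2 = 117649
7^7 = 7 * 7^6 = 7 * 117649 = 823543
7^14 = (7^7)^2 = 823543^2 = 678223072849

Result: 678223072849
Multiplications needed: 5 (5 lines after 7^1)

7^14 = 678223072849. Using exponentiation by squaring, this requires 5 multiplications. The key idea: if the exponent is even, square the half-power; if odd, multiply by the base once.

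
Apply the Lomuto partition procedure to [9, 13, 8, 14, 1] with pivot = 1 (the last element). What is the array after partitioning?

Lomuto partition with pivot = 1:

Initial array: [9, 13, 8, 14, 1]

arr[0]=9 > 1: no swap
arr[1]=13 > 1: no swap
arr[2]=8 > 1: no swap
arr[3]=14 > 1: no swap

Place pivot at position 0: [1, 13, 8, 14, 9]
Pivot position: 0

After partitioning with pivot 1, the array becomes [1, 13, 8, 14, 9]. The pivot is placed at index 0. All elements to the left of the pivot are <= 1, and all elements to the right are > 1.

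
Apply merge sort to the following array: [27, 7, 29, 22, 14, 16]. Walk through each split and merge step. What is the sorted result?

Merge sort trace:

Split: [27, 7, 29, 22, 14, 16] -> [27, 7, 29] and [22, 14, 16]
  Split: [27, 7, 29] -> [27] and [7, 29]
    Split: [7, 29] -> [7] and [29]
    Merge: [7] + [29] -> [7, 29]
  Merge: [27] + [7, 29] -> [7, 27, 29]
  Split: [22, 14, 16] -> [22] and [14, 16]
    Split: [14, 16] -> [14] and [16]
    Merge: [14] + [16] -> [14, 16]
  Merge: [22] + [14, 16] -> [14, 16, 22]
Merge: [7, 27, 29] + [14, 16, 22] -> [7, 14, 16, 22, 27, 29]

Final sorted array: [7, 14, 16, 22, 27, 29]

The merge sort proceeds by recursively splitting the array and merging sorted halves.
After all merges, the sorted array is [7, 14, 16, 22, 27, 29].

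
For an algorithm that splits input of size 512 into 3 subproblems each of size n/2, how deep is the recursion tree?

For divide and conquer with division factor 2:

Problem sizes at each level:
Level 0: 512
Level 1: 256
Level 2: 128
Level 3: 64
Level 4: 32
Level 5: 16
Level 6: 8
Level 7: 4
Level 8: 2
Level 9: 1

The root is level 0 and the size-1 base case is level 9 (the tree spans levels 0 through 9, i.e. 10 levels counting the root), so the depth is the number of divisions: log_2(512) = 9

The recursion tree depth is log_2(512) = 9. At each level, the problem size is divided by 2, so it takes 9 divisions to reduce to a base case of size 1. The algorithm makes 3 recursive calls at each level.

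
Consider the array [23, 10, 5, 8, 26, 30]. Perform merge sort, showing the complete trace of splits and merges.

Merge sort trace:

Split: [23, 10, 5, 8, 26, 30] -> [23, 10, 5] and [8, 26, 30]
  Split: [23, 10, 5] -> [23] and [10, 5]
    Split: [10, 5] -> [10] and [5]
    Merge: [10] + [5] -> [5, 10]
  Merge: [23] + [5, 10] -> [5, 10, 23]
  Split: [8, 26, 30] -> [8] and [26, 30]
    Split: [26, 30] -> [26] and [30]
    Merge: [26] + [30] -> [26, 30]
  Merge: [8] + [26, 30] -> [8, 26, 30]
Merge: [5, 10, 23] + [8, 26, 30] -> [5, 8, 10, 23, 26, 30]

Final sorted array: [5, 8, 10, 23, 26, 30]

The merge sort proceeds by recursively splitting the array and merging sorted halves.
After all merges, the sorted array is [5, 8, 10, 23, 26, 30].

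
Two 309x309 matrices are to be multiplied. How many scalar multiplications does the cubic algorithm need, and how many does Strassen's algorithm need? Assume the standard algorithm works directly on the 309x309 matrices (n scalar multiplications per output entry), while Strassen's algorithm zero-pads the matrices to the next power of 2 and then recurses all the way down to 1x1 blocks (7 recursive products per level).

Matrix multiplication for 309x309 matrices:

Strassen's algorithm requires power-of-2 dimensions. Pad 309x309 to 512x512 (next power of 2).

Standard algorithm: 309^3 = 29503629 multiplications
Strassen's algorithm: 7^(log2(512)) = 7^9 = 40353607 multiplications
Difference: 29503629 - 40353607 = -10849978 (Strassen uses MORE here due to padding overhead — for small or just-over-power-of-2 n, padding can outweigh the per-level savings)

Standard: 29503629 multiplications (309^3). Strassen: 40353607 multiplications (7^9, after padding to 512x512). Strassen reduces 8 recursive multiplications to 7 at each level.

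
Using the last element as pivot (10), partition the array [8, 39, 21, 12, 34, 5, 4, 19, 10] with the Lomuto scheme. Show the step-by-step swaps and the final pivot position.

Lomuto partition with pivot = 10:

Initial array: [8, 39, 21, 12, 34, 5, 4, 19, 10]

arr[0]=8 <= 10: swap with position 0, array becomes [8, 39, 21, 12, 34, 5, 4, 19, 10]
arr[1]=39 > 10: no swap
arr[2]=21 > 10: no swap
arr[3]=12 > 10: no swap
arr[4]=34 > 10: no swap
arr[5]=5 <= 10: swap with position 1, array becomes [8, 5, 21, 12, 34, 39, 4, 19, 10]
arr[6]=4 <= 10: swap with position 2, array becomes [8, 5, 4, 12, 34, 39, 21, 19, 10]
arr[7]=19 > 10: no swap

Place pivot at position 3: [8, 5, 4, 10, 34, 39, 21, 19, 12]
Pivot position: 3

After partitioning with pivot 10, the array becomes [8, 5, 4, 10, 34, 39, 21, 19, 12]. The pivot is placed at index 3. All elements to the left of the pivot are <= 10, and all elements to the right are > 10.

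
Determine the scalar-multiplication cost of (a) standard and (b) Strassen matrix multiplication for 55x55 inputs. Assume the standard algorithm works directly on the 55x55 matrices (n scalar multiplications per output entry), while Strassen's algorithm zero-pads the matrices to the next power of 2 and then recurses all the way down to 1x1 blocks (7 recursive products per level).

Matrix multiplication for 55x55 matrices:

Strassen's algorithm requires power-of-2 dimensions. Pad 55x55 to 64x64 (next power of 2).

Standard algorithm: 55^3 = 166375 multiplications
Strassen's algorithm: 7^(log2(64)) = 7^6 = 117649 multiplications
Savings: 166375 - 117649 = 48726 multiplications

Standard: 166375 multiplications (55^3). Strassen: 117649 multiplications (7^6, after padding to 64x64). Strassen reduces 8 recursive multiplications to 7 at each level.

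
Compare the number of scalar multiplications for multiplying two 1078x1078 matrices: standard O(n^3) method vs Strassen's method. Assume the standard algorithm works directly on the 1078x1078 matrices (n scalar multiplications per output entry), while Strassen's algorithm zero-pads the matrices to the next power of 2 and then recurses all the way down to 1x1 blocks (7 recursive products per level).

Matrix multiplication for 1078x1078 matrices:

Strassen's algorithm requires power-of-2 dimensions. Pad 1078x1078 to 2048x2048 (next power of 2).

Standard algorithm: 1078^3 = 1252726552 multiplications
Strassen's algorithm: 7^(log2(2048)) = 7^11 = 1977326743 multiplications
Difference: 1252726552 - 1977326743 = -724600191 (Strassen uses MORE here due to padding overhead — for small or just-over-power-of-2 n, padding can outweigh the per-level savings)

Standard: 1252726552 multiplications (1078^3). Strassen: 1977326743 multiplications (7^11, after padding to 2048x2048). Strassen reduces 8 recursive multiplications to 7 at each level.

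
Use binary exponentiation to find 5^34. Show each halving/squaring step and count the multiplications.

Computing 5^34 by squaring (build up from 5^1; each line after the first costs one multiplication):

5^1 = 5
5^2 = (5^1)^2 = 5^2 = 25
5^4 = (5^2)^2 = 25^2 = 625
5^8 = (5^4)^2 = 625^2 = 390625
5^16 = (5^8)^2 = 390625^2 = 152587890625
5^17 = 5 * 5^16 = 5 * 152587890625 = 762939453125
5^34 = (5^17)^2 = 762939453125^2 = 582076609134674072265625

Result: 582076609134674072265625
Multiplications needed: 6 (6 lines after 5^1)

5^34 = 582076609134674072265625. Using exponentiation by squaring, this requires 6 multiplications. The key idea: if the exponent is even, square the half-power; if odd, multiply by the base once.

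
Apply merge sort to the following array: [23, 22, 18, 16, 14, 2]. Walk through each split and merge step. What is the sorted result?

Merge sort trace:

Split: [23, 22, 18, 16, 14, 2] -> [23, 22, 18] and [16, 14, 2]
  Split: [23, 22, 18] -> [23] and [22, 18]
    Split: [22, 18] -> [22] and [18]
    Merge: [22] + [18] -> [18, 22]
  Merge: [23] + [18, 22] -> [18, 22, 23]
  Split: [16, 14, 2] -> [16] and [14, 2]
    Split: [14, 2] -> [14] and [2]
    Merge: [14] + [2] -> [2, 14]
  Merge: [16] + [2, 14] -> [2, 14, 16]
Merge: [18, 22, 23] + [2, 14, 16] -> [2, 14, 16, 18, 22, 23]

Final sorted array: [2, 14, 16, 18, 22, 23]

The merge sort proceeds by recursively splitting the array and merging sorted halves.
After all merges, the sorted array is [2, 14, 16, 18, 22, 23].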